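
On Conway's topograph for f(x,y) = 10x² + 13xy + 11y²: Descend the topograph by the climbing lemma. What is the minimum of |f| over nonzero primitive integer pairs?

translate: b→-7 (≡13 mod 20), so (10,13,11)→(10,-7,8)
flip: (10,-7,8)→(8,7,10)
reduced (well bottom): (8,7,10) with a≤c, −a<b≤a
well minimum = a = 8

8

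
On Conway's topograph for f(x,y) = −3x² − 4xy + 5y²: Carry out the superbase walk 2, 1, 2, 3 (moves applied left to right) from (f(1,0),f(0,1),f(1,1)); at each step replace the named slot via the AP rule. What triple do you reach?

start (-3,5,-2) = (f(1,0),f(0,1),f(1,1))
replace slot 2: 2·((-3)+(-2)) − 5 = -15 → (-3,-15,-2)
replace slot 1: 2·((-15)+(-2)) − (-3) = -31 → (-31,-15,-2)
replace slot 2: 2·((-31)+(-2)) − (-15) = -51 → (-31,-51,-2)
replace slot 3: 2·((-31)+(-51)) − (-2) = -162 → (-31,-51,-162)

-31,-51,-162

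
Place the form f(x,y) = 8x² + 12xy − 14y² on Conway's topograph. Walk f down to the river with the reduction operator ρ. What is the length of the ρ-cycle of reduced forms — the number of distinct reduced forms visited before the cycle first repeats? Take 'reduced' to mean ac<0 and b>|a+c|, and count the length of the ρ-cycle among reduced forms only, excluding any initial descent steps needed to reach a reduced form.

D = 592, ⌊√D⌋ = 24
river: ρ → (-14,16,6)
river: ρ → (6,20,-8)
river: ρ → (-8,12,14)
river: ρ → (14,16,-6)
river: ρ → (-6,20,8)
river: ρ → (8,12,-14)
ρ-cycle length = 6 (tail of 0 descent steps not counted)

6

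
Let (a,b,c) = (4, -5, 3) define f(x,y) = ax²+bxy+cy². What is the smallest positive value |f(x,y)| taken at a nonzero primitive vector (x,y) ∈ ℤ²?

translate: b→3 (≡-5 mod 8), so (4,-5,3)→(4,3,2)
flip: (4,3,2)→(2,-3,4)
translate: b→1 (≡-3 mod 4), so (2,-3,4)→(2,1,3)
reduced (well bottom): (2,1,3) with a≤c, −a<b≤a
well minimum = a = 2

2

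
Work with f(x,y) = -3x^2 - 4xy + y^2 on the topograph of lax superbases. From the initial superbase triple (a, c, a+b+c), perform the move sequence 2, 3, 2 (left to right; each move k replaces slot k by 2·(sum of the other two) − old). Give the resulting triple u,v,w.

start (-3,1,-6) = (f(1,0),f(0,1),f(1,1))
replace slot 2: 2·((-3)+(-6)) − 1 = -19 → (-3,-19,-6)
replace slot 3: 2·((-3)+(-19)) − (-6) = -38 → (-3,-19,-38)
replace slot 2: 2·((-3)+(-38)) − (-19) = -63 → (-3,-63,-38)

-3,-63,-38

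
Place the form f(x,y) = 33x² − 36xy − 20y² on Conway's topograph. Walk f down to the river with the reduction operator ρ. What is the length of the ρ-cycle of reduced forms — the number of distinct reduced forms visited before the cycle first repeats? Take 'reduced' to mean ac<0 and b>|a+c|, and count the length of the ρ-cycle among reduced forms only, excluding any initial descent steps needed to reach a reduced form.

D = 3936, ⌊√D⌋ = 62
descent: ρ → (-20,36,33)  [lands on river]
river: ρ → (33,30,-23)
river: ρ → (-23,62,1)
river: ρ → (1,62,-23)
river: ρ → (-23,30,33)
river: ρ → (33,36,-20)
river: ρ → (-20,44,25)
river: ρ → (25,56,-8)
river: ρ → (-8,56,25)
river: ρ → (25,44,-20)
ρ-cycle length = 10 (tail of 1 descent step not counted)

10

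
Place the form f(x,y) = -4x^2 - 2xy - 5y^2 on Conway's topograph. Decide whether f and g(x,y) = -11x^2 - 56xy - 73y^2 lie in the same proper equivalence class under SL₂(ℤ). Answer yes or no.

D₁ = -76, D₂ = -76
f is negative-definite; reduce −f:
−f: reduced (well bottom): (4,2,5) with a≤c, −a<b≤a
flip sign back: reduced form of f is (-4,-2,-5)
g is negative-definite; reduce −g:
−g: translate: b→-10 (≡56 mod 22), so (11,56,73)→(11,-10,4)
−g: flip: (11,-10,4)→(4,10,11)
−g: translate: b→2 (≡10 mod 8), so (4,10,11)→(4,2,5)
−g: reduced (well bottom): (4,2,5) with a≤c, −a<b≤a
flip sign back: reduced form of g is (-4,-2,-5)
reduced forms (-4, -2, -5) vs (-4, -2, -5) ⇒ equivalent

yes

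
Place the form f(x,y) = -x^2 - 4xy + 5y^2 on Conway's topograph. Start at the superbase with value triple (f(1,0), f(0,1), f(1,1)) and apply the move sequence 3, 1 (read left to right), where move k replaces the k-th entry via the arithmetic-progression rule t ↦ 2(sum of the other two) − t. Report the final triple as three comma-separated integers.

start (-1,5,0) = (f(1,0),f(0,1),f(1,1))
replace slot 3: 2·((-1)+5) − 0 = 8 → (-1,5,8)
replace slot 1: 2·(5+8) − (-1) = 27 → (27,5,8)

27,5,8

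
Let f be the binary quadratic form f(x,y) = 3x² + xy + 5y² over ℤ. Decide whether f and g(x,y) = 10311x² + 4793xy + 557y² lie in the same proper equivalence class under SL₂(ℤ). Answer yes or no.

D₁ = -59, D₂ = -59
f: reduced (well bottom): (3,1,5) with a≤c, −a<b≤a
g: flip: (10311,4793,557)→(557,-4793,10311)
g: translate: b→-337 (≡-4793 mod 1114), so (557,-4793,10311)→(557,-337,51)
g: flip: (557,-337,51)→(51,337,557)
g: translate: b→31 (≡337 mod 102), so (51,337,557)→(51,31,5)
g: flip: (51,31,5)→(5,-31,51)
g: translate: b→-1 (≡-31 mod 10), so (5,-31,51)→(5,-1,3)
g: flip: (5,-1,3)→(3,1,5)
g: reduced (well bottom): (3,1,5) with a≤c, −a<b≤a
reduced forms (3, 1, 5) vs (3, 1, 5) ⇒ equivalent

yes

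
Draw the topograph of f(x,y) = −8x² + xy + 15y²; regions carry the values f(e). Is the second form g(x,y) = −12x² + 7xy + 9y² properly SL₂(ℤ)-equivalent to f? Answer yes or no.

D₁ = 481, D₂ = 481
river cycle of f (length 26): (-8, 17, 6), (6, 19, -5), (-5, 21, 2), (2, 19, -15), (-15, 11, 6), (6, 13, -13), (-13, 13, 6), (6, 11, -15), (-15, 19, 2), (2, 21, -5), … (16 more)
river cycle of g (length 30): (9, 11, -10), (-10, 9, 10), (10, 11, -9), (-9, 7, 12), (12, 17, -4), (-4, 15, 16), (16, 17, -3), (-3, 19, 10), (10, 21, -1), (-1, 21, 10), … (20 more)
cycles differ ⇒ inequivalent

no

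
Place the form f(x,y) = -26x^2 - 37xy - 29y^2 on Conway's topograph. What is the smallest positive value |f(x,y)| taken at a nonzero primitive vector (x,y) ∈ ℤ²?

translate: b→-15 (≡37 mod 52), so (26,37,29)→(26,-15,18)
flip: (26,-15,18)→(18,15,26)
reduced (well bottom): (18,15,26) with a≤c, −a<b≤a
well minimum |f| = |-18| = 18 (negative-definite)

18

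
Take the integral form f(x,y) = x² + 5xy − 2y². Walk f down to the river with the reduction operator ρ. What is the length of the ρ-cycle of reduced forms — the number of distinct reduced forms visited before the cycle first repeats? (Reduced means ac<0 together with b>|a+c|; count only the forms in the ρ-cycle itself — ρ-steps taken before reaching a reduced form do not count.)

D = 33, ⌊√D⌋ = 5
river: ρ → (-2,3,3)
river: ρ → (3,3,-2)
river: ρ → (-2,5,1)
river: ρ → (1,5,-2)
ρ-cycle length = 4 (tail of 0 descent steps not counted)

4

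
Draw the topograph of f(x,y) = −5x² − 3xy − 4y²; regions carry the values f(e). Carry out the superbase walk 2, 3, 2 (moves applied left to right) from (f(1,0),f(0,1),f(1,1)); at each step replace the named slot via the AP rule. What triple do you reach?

start (-5,-4,-12) = (f(1,0),f(0,1),f(1,1))
replace slot 2: 2·((-5)+(-12)) − (-4) = -30 → (-5,-30,-12)
replace slot 3: 2·((-5)+(-30)) − (-12) = -58 → (-5,-30,-58)
replace slot 2: 2·((-5)+(-58)) − (-30) = -96 → (-5,-96,-58)

-5,-96,-58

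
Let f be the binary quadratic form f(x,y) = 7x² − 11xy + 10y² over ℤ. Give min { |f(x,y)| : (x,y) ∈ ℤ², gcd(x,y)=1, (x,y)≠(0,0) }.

translate: b→3 (≡-11 mod 14), so (7,-11,10)→(7,3,6)
flip: (7,3,6)→(6,-3,7)
reduced (well bottom): (6,-3,7) with a≤c, −a<b≤a
well minimum = a = 6

6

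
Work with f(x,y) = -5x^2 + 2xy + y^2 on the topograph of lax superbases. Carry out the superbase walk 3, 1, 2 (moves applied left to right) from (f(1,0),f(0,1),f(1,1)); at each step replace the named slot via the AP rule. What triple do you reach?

start (-5,1,-2) = (f(1,0),f(0,1),f(1,1))
replace slot 3: 2·((-5)+1) − (-2) = -6 → (-5,1,-6)
replace slot 1: 2·(1+(-6)) − (-5) = -5 → (-5,1,-6)
replace slot 2: 2·((-5)+(-6)) − 1 = -23 → (-5,-23,-6)

-5,-23,-6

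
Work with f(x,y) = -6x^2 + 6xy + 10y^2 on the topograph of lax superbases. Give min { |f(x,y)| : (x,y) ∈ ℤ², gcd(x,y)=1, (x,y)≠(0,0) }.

river: ρ → (10,14,-2)
river: ρ → (-2,14,10)
river: ρ → (10,6,-6)
river: ρ → (-6,6,10)
closes: descent 0, river 4
min |a| on river = 2

2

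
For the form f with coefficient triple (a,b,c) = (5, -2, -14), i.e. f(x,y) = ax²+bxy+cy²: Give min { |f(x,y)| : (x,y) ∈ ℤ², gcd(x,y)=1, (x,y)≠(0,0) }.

descent: ρ → (-14,2,5)
descent: ρ → (5,8,-11)  [lands on river]
river: ρ → (-11,14,2)
river: ρ → (2,14,-11)
river: ρ → (-11,8,5)
river: ρ → (5,12,-7)
river: ρ → (-7,16,1)
river: ρ → (1,16,-7)
river: ρ → (-7,12,5)
closes: descent 2, river 8
min |a| on river = 1

1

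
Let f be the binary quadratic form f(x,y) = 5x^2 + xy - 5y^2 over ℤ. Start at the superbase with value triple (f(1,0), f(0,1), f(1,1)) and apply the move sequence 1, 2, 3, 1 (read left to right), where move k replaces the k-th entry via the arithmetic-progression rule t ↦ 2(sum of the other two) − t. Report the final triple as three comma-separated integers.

start (5,-5,1) = (f(1,0),f(0,1),f(1,1))
replace slot 1: 2·((-5)+1) − 5 = -13 → (-13,-5,1)
replace slot 2: 2·((-13)+1) − (-5) = -19 → (-13,-19,1)
replace slot 3: 2·((-13)+(-19)) − 1 = -65 → (-13,-19,-65)
replace slot 1: 2·((-19)+(-65)) − (-13) = -155 → (-155,-19,-65)

-155,-19,-65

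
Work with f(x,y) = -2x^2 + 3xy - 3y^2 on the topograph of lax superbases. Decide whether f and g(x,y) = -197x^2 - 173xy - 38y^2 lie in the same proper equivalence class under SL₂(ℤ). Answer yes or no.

D₁ = -15, D₂ = -15
f is negative-definite; reduce −f:
−f: translate: b→1 (≡-3 mod 4), so (2,-3,3)→(2,1,2)
−f: reduced (well bottom): (2,1,2) with a≤c, −a<b≤a
flip sign back: reduced form of f is (-2,-1,-2)
g is negative-definite; reduce −g:
−g: flip: (197,173,38)→(38,-173,197)
−g: translate: b→-21 (≡-173 mod 76), so (38,-173,197)→(38,-21,3)
−g: flip: (38,-21,3)→(3,21,38)
−g: translate: b→3 (≡21 mod 6), so (3,21,38)→(3,3,2)
−g: flip: (3,3,2)→(2,-3,3)
−g: translate: b→1 (≡-3 mod 4), so (2,-3,3)→(2,1,2)
−g: reduced (well bottom): (2,1,2) with a≤c, −a<b≤a
flip sign back: reduced form of g is (-2,-1,-2)
reduced forms (-2, -1, -2) vs (-2, -1, -2) ⇒ equivalent

yes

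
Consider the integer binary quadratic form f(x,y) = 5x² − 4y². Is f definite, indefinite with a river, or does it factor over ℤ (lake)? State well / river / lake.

D = b²−4ac = 0² − 4·5·(-4) = 80
D > 0 non-square ⇒ indefinite ⇒ periodic river

river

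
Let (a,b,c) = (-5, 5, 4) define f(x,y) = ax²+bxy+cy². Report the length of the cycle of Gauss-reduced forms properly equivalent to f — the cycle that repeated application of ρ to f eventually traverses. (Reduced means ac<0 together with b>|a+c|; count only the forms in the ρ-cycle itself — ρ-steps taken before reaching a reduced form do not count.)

D = 105, ⌊√D⌋ = 10
river: ρ → (4,3,-6)
river: ρ → (-6,9,1)
river: ρ → (1,9,-6)
river: ρ → (-6,3,4)
river: ρ → (4,5,-5)
river: ρ → (-5,5,4)
ρ-cycle length = 6 (tail of 0 descent steps not counted)

6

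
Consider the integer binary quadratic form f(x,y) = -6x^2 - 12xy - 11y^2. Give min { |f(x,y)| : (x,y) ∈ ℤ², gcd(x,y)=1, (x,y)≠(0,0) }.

translate: b→0 (≡12 mod 12), so (6,12,11)→(6,0,5)
flip: (6,0,5)→(5,0,6)
reduced (well bottom): (5,0,6) with a≤c, −a<b≤a
well minimum |f| = |-5| = 5 (negative-definite)

5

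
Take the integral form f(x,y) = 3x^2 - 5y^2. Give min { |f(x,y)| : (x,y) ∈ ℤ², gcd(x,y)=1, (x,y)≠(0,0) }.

descent: ρ → (-5,0,3)
descent: ρ → (3,6,-2)  [lands on river]
river: ρ → (-2,6,3)
closes: descent 2, river 2
min |a| on river = 2

2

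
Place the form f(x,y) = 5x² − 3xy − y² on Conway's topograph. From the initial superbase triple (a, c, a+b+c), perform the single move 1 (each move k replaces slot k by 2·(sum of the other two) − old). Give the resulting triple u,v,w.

start (5,-1,1) = (f(1,0),f(0,1),f(1,1))
replace slot 1: 2·((-1)+1) − 5 = -5 → (-5,-1,1)

-5,-1,1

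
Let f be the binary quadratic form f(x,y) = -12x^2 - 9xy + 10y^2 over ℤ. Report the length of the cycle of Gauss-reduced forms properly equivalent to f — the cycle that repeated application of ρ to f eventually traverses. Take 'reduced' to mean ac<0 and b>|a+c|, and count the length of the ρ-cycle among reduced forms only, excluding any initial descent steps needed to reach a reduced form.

D = 561, ⌊√D⌋ = 23
descent: ρ → (10,9,-12)  [lands on river]
river: ρ → (-12,15,7)
river: ρ → (7,13,-14)
river: ρ → (-14,15,6)
river: ρ → (6,21,-5)
river: ρ → (-5,19,10)
river: ρ → (10,21,-3)
river: ρ → (-3,21,10)
river: ρ → (10,19,-5)
river: ρ → (-5,21,6)
river: ρ → (6,15,-14)
river: ρ → (-14,13,7)
river: ρ → (7,15,-12)
river: ρ → (-12,9,10)
river: ρ → (10,11,-11)
river: ρ → (-11,11,10)
ρ-cycle length = 16 (tail of 1 descent step not counted)

16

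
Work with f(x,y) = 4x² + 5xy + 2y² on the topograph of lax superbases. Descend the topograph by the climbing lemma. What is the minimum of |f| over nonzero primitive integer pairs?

translate: b→-3 (≡5 mod 8), so (4,5,2)→(4,-3,1)
flip: (4,-3,1)→(1,3,4)
translate: b→1 (≡3 mod 2), so (1,3,4)→(1,1,2)
reduced (well bottom): (1,1,2) with a≤c, −a<b≤a
well minimum = a = 1

1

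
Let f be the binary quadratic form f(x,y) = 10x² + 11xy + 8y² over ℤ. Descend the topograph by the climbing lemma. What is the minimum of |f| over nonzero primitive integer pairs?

translate: b→-9 (≡11 mod 20), so (10,11,8)→(10,-9,7)
flip: (10,-9,7)→(7,9,10)
translate: b→-5 (≡9 mod 14), so (7,9,10)→(7,-5,8)
reduced (well bottom): (7,-5,8) with a≤c, −a<b≤a
well minimum = a = 7

7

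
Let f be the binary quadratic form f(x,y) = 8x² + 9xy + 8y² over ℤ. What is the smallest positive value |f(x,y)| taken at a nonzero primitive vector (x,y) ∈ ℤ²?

translate: b→-7 (≡9 mod 16), so (8,9,8)→(8,-7,7)
flip: (8,-7,7)→(7,7,8)
reduced (well bottom): (7,7,8) with a≤c, −a<b≤a
well minimum = a = 7

7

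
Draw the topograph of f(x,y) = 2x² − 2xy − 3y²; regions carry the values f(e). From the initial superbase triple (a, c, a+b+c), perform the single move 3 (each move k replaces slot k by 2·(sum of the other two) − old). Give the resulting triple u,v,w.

start (2,-3,-3) = (f(1,0),f(0,1),f(1,1))
replace slot 3: 2·(2+(-3)) − (-3) = 1 → (2,-3,1)

2,-3,1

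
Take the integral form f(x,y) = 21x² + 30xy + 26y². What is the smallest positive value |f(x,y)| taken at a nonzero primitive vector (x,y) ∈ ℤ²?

translate: b→-12 (≡30 mod 42), so (21,30,26)→(21,-12,17)
flip: (21,-12,17)→(17,12,21)
reduced (well bottom): (17,12,21) with a≤c, −a<b≤a
well minimum = a = 17

17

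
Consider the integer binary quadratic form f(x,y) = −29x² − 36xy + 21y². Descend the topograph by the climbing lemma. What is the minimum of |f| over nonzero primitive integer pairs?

descent: ρ → (21,36,-29)  [lands on river]
river: ρ → (-29,22,28)
river: ρ → (28,34,-23)
river: ρ → (-23,58,4)
river: ρ → (4,54,-51)
river: ρ → (-51,48,7)
river: ρ → (7,50,-44)
river: ρ → (-44,38,13)
river: ρ → (13,40,-41)
river: ρ → (-41,42,12)
river: ρ → (12,54,-17)
river: ρ → (-17,48,21)
closes: descent 1, river 12
min |a| on river = 4

4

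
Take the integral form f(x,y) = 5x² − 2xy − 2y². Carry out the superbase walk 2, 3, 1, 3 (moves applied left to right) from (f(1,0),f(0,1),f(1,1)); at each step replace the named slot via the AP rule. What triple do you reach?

start (5,-2,1) = (f(1,0),f(0,1),f(1,1))
replace slot 2: 2·(5+1) − (-2) = 14 → (5,14,1)
replace slot 3: 2·(5+14) − 1 = 37 → (5,14,37)
replace slot 1: 2·(14+37) − 5 = 97 → (97,14,37)
replace slot 3: 2·(97+14) − 37 = 185 → (97,14,185)

97,14,185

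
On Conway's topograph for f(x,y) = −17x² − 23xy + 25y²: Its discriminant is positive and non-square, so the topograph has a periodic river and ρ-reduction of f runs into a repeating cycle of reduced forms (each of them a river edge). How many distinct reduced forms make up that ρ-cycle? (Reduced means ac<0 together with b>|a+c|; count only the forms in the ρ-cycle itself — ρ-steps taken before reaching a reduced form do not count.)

D = 2229, ⌊√D⌋ = 47
descent: ρ → (25,23,-17)  [lands on river]
river: ρ → (-17,45,3)
river: ρ → (3,45,-17)
river: ρ → (-17,23,25)
river: ρ → (25,27,-15)
river: ρ → (-15,33,19)
river: ρ → (19,43,-5)
river: ρ → (-5,47,1)
river: ρ → (1,47,-5)
river: ρ → (-5,43,19)
river: ρ → (19,33,-15)
river: ρ → (-15,27,25)
ρ-cycle length = 12 (tail of 1 descent step not counted)

12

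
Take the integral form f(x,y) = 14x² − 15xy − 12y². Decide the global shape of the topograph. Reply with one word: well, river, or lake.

D = b²−4ac = (-15)² − 4·14·(-12) = 897
D > 0 non-square ⇒ indefinite ⇒ periodic river

river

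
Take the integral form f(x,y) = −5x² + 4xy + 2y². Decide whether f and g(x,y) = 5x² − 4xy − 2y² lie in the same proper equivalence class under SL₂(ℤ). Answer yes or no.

D₁ = 56, D₂ = 56
river cycle of f (length 4): (2, 4, -5), (-5, 6, 1), (1, 6, -5), (-5, 4, 2)
river cycle of g (length 4): (-2, 4, 5), (5, 6, -1), (-1, 6, 5), (5, 4, -2)
cycles differ ⇒ inequivalent

no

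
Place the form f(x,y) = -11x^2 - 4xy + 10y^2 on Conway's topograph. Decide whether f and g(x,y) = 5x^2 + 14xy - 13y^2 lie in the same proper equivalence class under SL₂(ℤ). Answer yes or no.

D₁ = 456, D₂ = 456
river cycle of f (length 10): (10, 4, -11), (-11, 18, 3), (3, 18, -11), (-11, 4, 10), (10, 16, -5), (-5, 14, 13), (13, 12, -6), (-6, 12, 13), (13, 14, -5), (-5, 16, 10)
river cycle of g (length 10): (-13, 12, 6), (6, 12, -13), (-13, 14, 5), (5, 16, -10), (-10, 4, 11), (11, 18, -3), (-3, 18, 11), (11, 4, -10), (-10, 16, 5), (5, 14, -13)
cycles differ ⇒ inequivalent

no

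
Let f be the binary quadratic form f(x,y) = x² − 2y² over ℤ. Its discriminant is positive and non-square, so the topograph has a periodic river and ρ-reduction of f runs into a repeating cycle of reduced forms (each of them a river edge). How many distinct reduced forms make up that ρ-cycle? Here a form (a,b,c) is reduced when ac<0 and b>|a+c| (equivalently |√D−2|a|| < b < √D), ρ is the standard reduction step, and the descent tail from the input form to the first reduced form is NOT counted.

D = 8, ⌊√D⌋ = 2
descent: ρ → (-2,0,1)
descent: ρ → (1,2,-1)  [lands on river]
river: ρ → (-1,2,1)
ρ-cycle length = 2 (tail of 2 descent steps not counted)

2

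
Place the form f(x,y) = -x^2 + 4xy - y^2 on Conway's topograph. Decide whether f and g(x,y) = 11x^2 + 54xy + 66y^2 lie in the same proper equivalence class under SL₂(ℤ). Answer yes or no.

D₁ = 12, D₂ = 12
river cycle of f (length 2): (-1, 2, 2), (2, 2, -1)
river cycle of g (length 2): (2, 2, -1), (-1, 2, 2)
cycles coincide ⇒ equivalent

yes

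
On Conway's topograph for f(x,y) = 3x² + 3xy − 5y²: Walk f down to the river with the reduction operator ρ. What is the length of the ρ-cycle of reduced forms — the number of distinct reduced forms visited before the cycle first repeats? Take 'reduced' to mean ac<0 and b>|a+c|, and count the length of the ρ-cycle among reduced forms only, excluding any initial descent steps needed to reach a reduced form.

D = 69, ⌊√D⌋ = 8
river: ρ → (-5,7,1)
river: ρ → (1,7,-5)
river: ρ → (-5,3,3)
river: ρ → (3,3,-5)
ρ-cycle length = 4 (tail of 0 descent steps not counted)

4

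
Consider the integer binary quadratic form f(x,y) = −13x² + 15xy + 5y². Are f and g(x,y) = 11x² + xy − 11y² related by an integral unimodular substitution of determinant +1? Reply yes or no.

D₁ = 485, D₂ = 485
river cycle of f (length 10): (5, 15, -13), (-13, 11, 7), (7, 17, -7), (-7, 11, 13), (13, 15, -5), (-5, 15, 13), (13, 11, -7), (-7, 17, 7), (7, 11, -13), (-13, 15, 5)
river cycle of g (length 6): (-11, 21, 1), (1, 21, -11), (-11, 1, 11), (11, 21, -1), (-1, 21, 11), (11, 1, -11)
cycles differ ⇒ inequivalent

no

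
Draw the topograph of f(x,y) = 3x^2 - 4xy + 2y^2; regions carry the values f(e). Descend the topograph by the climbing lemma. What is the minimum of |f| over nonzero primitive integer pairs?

translate: b→2 (≡-4 mod 6), so (3,-4,2)→(3,2,1)
flip: (3,2,1)→(1,-2,3)
translate: b→0 (≡-2 mod 2), so (1,-2,3)→(1,0,2)
reduced (well bottom): (1,0,2) with a≤c, −a<b≤a
well minimum = a = 1

1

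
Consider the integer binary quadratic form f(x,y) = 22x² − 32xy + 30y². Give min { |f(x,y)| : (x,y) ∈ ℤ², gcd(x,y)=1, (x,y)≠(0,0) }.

translate: b→12 (≡-32 mod 44), so (22,-32,30)→(22,12,20)
flip: (22,12,20)→(20,-12,22)
reduced (well bottom): (20,-12,22) with a≤c, −a<b≤a
well minimum = a = 20

20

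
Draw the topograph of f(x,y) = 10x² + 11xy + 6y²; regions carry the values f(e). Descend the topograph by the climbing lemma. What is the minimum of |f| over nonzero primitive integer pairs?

translate: b→-9 (≡11 mod 20), so (10,11,6)→(10,-9,5)
flip: (10,-9,5)→(5,9,10)
translate: b→-1 (≡9 mod 10), so (5,9,10)→(5,-1,6)
reduced (well bottom): (5,-1,6) with a≤c, −a<b≤a
well minimum = a = 5

5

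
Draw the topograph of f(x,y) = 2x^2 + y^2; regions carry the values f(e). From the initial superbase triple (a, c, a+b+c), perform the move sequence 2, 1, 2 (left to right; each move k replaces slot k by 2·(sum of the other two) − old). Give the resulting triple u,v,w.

start (2,1,3) = (f(1,0),f(0,1),f(1,1))
replace slot 2: 2·(2+3) − 1 = 9 → (2,9,3)
replace slot 1: 2·(9+3) − 2 = 22 → (22,9,3)
replace slot 2: 2·(22+3) − 9 = 41 → (22,41,3)

22,41,3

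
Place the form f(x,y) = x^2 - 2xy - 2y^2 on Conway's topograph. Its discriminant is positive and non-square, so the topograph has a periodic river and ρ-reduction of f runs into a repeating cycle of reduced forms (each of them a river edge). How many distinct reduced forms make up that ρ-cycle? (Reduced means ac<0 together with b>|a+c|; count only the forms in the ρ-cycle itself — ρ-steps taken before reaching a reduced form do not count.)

D = 12, ⌊√D⌋ = 3
descent: ρ → (-2,2,1)  [lands on river]
river: ρ → (1,2,-2)
ρ-cycle length = 2 (tail of 1 descent step not counted)

2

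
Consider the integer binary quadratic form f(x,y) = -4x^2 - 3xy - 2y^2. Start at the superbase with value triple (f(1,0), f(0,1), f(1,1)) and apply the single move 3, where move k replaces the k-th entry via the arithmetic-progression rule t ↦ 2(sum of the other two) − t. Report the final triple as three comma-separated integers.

start (-4,-2,-9) = (f(1,0),f(0,1),f(1,1))
replace slot 3: 2·((-4)+(-2)) − (-9) = -3 → (-4,-2,-3)

-4,-2,-3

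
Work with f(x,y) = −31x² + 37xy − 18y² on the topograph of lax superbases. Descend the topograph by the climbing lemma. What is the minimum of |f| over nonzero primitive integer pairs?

translate: b→25 (≡-37 mod 62), so (31,-37,18)→(31,25,12)
flip: (31,25,12)→(12,-25,31)
translate: b→-1 (≡-25 mod 24), so (12,-25,31)→(12,-1,18)
reduced (well bottom): (12,-1,18) with a≤c, −a<b≤a
well minimum |f| = |-12| = 12 (negative-definite)

12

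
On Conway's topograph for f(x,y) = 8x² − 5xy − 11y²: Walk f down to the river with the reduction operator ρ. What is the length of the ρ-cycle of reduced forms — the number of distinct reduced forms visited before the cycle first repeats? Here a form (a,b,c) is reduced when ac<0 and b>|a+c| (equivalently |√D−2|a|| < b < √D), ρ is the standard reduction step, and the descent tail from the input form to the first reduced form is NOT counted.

D = 377, ⌊√D⌋ = 19
descent: ρ → (-11,5,8)  [lands on river]
river: ρ → (8,11,-8)
river: ρ → (-8,5,11)
river: ρ → (11,17,-2)
river: ρ → (-2,19,2)
river: ρ → (2,17,-11)
ρ-cycle length = 6 (tail of 1 descent step not counted)

6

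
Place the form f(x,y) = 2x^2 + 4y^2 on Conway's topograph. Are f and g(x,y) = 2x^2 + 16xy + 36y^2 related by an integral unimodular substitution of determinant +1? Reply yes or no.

D₁ = -32, D₂ = -32
f: reduced (well bottom): (2,0,4) with a≤c, −a<b≤a
g: translate: b→0 (≡16 mod 4), so (2,16,36)→(2,0,4)
g: reduced (well bottom): (2,0,4) with a≤c, −a<b≤a
reduced forms (2, 0, 4) vs (2, 0, 4) ⇒ equivalent

yes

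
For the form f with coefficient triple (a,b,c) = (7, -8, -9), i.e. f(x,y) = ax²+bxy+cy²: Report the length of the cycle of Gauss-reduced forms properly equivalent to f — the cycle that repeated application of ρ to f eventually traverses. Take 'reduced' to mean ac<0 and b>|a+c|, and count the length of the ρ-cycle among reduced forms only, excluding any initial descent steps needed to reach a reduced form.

D = 316, ⌊√D⌋ = 17
descent: ρ → (-9,8,7)  [lands on river]
river: ρ → (7,6,-10)
river: ρ → (-10,14,3)
river: ρ → (3,16,-5)
river: ρ → (-5,14,6)
river: ρ → (6,10,-9)
ρ-cycle length = 6 (tail of 1 descent step not counted)

6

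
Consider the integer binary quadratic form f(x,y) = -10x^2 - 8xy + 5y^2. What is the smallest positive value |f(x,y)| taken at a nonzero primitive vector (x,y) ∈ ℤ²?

descent: ρ → (5,8,-10)  [lands on river]
river: ρ → (-10,12,3)
river: ρ → (3,12,-10)
river: ρ → (-10,8,5)
river: ρ → (5,12,-6)
river: ρ → (-6,12,5)
closes: descent 1, river 6
min |a| on river = 3

3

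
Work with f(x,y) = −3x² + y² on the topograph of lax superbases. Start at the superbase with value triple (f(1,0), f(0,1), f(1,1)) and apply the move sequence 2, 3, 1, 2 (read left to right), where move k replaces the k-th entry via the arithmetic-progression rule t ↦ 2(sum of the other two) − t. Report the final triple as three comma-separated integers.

start (-3,1,-2) = (f(1,0),f(0,1),f(1,1))
replace slot 2: 2·((-3)+(-2)) − 1 = -11 → (-3,-11,-2)
replace slot 3: 2·((-3)+(-11)) − (-2) = -26 → (-3,-11,-26)
replace slot 1: 2·((-11)+(-26)) − (-3) = -71 → (-71,-11,-26)
replace slot 2: 2·((-71)+(-26)) − (-11) = -183 → (-71,-183,-26)

-71,-183,-26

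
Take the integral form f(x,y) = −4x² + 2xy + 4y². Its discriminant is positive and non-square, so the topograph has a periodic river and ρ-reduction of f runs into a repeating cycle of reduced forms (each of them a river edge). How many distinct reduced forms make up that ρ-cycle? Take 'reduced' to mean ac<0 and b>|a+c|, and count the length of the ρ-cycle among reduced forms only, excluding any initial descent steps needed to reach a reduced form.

D = 68, ⌊√D⌋ = 8
river: ρ → (4,6,-2)
river: ρ → (-2,6,4)
river: ρ → (4,2,-4)
river: ρ → (-4,6,2)
river: ρ → (2,6,-4)
river: ρ → (-4,2,4)
ρ-cycle length = 6 (tail of 0 descent steps not counted)

6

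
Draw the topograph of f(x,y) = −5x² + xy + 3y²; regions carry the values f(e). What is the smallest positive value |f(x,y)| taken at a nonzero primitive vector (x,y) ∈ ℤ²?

descent: ρ → (3,5,-3)  [lands on river]
river: ρ → (-3,7,1)
river: ρ → (1,7,-3)
river: ρ → (-3,5,3)
river: ρ → (3,7,-1)
river: ρ → (-1,7,3)
closes: descent 1, river 6
min |a| on river = 1

1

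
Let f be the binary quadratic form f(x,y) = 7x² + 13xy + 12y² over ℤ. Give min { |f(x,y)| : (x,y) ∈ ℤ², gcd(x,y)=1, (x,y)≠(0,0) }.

translate: b→-1 (≡13 mod 14), so (7,13,12)→(7,-1,6)
flip: (7,-1,6)→(6,1,7)
reduced (well bottom): (6,1,7) with a≤c, −a<b≤a
well minimum = a = 6

6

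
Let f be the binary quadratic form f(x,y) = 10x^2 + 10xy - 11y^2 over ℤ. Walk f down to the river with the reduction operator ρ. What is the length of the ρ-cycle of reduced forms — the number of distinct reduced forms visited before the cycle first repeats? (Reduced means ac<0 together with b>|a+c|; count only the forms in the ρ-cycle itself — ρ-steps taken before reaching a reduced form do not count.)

D = 540, ⌊√D⌋ = 23
river: ρ → (-11,12,9)
river: ρ → (9,6,-14)
river: ρ → (-14,22,1)
river: ρ → (1,22,-14)
river: ρ → (-14,6,9)
river: ρ → (9,12,-11)
river: ρ → (-11,10,10)
river: ρ → (10,10,-11)
ρ-cycle length = 8 (tail of 0 descent steps not counted)

8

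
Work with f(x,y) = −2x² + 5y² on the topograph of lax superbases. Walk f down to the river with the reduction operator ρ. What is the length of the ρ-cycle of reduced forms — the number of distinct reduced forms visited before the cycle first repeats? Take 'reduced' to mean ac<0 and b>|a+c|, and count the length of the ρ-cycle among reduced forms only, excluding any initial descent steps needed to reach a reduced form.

D = 40, ⌊√D⌋ = 6
descent: ρ → (5,0,-2)
descent: ρ → (-2,4,3)  [lands on river]
river: ρ → (3,2,-3)
river: ρ → (-3,4,2)
river: ρ → (2,4,-3)
river: ρ → (-3,2,3)
river: ρ → (3,4,-2)
ρ-cycle length = 6 (tail of 2 descent steps not counted)

6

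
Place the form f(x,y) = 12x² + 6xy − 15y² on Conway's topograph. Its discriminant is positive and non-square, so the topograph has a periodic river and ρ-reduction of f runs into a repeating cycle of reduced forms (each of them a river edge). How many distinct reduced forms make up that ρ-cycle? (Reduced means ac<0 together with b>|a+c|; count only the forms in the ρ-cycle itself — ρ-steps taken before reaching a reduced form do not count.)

D = 756, ⌊√D⌋ = 27
river: ρ → (-15,24,3)
river: ρ → (3,24,-15)
river: ρ → (-15,6,12)
river: ρ → (12,18,-9)
river: ρ → (-9,18,12)
river: ρ → (12,6,-15)
ρ-cycle length = 6 (tail of 0 descent steps not counted)

6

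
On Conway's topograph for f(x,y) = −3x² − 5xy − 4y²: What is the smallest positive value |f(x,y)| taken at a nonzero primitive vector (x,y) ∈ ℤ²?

translate: b→-1 (≡5 mod 6), so (3,5,4)→(3,-1,2)
flip: (3,-1,2)→(2,1,3)
reduced (well bottom): (2,1,3) with a≤c, −a<b≤a
well minimum |f| = |-2| = 2 (negative-definite)

2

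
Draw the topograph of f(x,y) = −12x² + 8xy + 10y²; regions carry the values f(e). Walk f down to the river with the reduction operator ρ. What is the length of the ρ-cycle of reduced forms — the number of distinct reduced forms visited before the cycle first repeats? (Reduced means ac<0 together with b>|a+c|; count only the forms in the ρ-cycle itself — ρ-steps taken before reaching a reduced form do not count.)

D = 544, ⌊√D⌋ = 23
river: ρ → (10,12,-10)
river: ρ → (-10,8,12)
river: ρ → (12,16,-6)
river: ρ → (-6,20,6)
river: ρ → (6,16,-12)
river: ρ → (-12,8,10)
ρ-cycle length = 6 (tail of 0 descent steps not counted)

6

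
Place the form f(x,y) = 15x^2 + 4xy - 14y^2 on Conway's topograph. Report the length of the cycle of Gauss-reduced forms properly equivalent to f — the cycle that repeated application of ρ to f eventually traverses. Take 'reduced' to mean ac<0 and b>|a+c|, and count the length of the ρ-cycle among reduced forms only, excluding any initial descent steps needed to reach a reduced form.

D = 856, ⌊√D⌋ = 29
river: ρ → (-14,24,5)
river: ρ → (5,26,-9)
river: ρ → (-9,28,2)
river: ρ → (2,28,-9)
river: ρ → (-9,26,5)
river: ρ → (5,24,-14)
river: ρ → (-14,4,15)
river: ρ → (15,26,-3)
river: ρ → (-3,28,6)
river: ρ → (6,20,-19)
river: ρ → (-19,18,7)
river: ρ → (7,24,-10)
river: ρ → (-10,16,15)
river: ρ → (15,14,-11)
river: ρ → (-11,8,18)
river: ρ → (18,28,-1)
river: ρ → (-1,28,18)
river: ρ → (18,8,-11)
river: ρ → (-11,14,15)
river: ρ → (15,16,-10)
river: ρ → (-10,24,7)
river: ρ → (7,18,-19)
river: ρ → (-19,20,6)
river: ρ → (6,28,-3)
river: ρ → (-3,26,15)
river: ρ → (15,4,-14)
ρ-cycle length = 26 (tail of 0 descent steps not counted)

26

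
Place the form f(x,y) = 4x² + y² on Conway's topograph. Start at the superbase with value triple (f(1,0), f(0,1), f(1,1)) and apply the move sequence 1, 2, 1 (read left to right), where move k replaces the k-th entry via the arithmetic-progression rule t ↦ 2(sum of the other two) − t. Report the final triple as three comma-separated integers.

start (4,1,5) = (f(1,0),f(0,1),f(1,1))
replace slot 1: 2·(1+5) − 4 = 8 → (8,1,5)
replace slot 2: 2·(8+5) − 1 = 25 → (8,25,5)
replace slot 1: 2·(25+5) − 8 = 52 → (52,25,5)

52,25,5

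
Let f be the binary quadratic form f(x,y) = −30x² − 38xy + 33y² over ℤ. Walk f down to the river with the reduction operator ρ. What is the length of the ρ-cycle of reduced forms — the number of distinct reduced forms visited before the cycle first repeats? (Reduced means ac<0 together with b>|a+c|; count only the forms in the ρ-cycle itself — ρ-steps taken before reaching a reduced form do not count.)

D = 5404, ⌊√D⌋ = 73
descent: ρ → (33,38,-30)  [lands on river]
river: ρ → (-30,22,41)
river: ρ → (41,60,-11)
river: ρ → (-11,72,5)
river: ρ → (5,68,-39)
river: ρ → (-39,10,34)
river: ρ → (34,58,-15)
river: ρ → (-15,62,26)
river: ρ → (26,42,-35)
river: ρ → (-35,28,33)
ρ-cycle length = 10 (tail of 1 descent step not counted)

10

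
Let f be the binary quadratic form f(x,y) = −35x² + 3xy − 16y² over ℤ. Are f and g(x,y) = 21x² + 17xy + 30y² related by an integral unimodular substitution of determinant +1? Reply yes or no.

D₁ = -2231, D₂ = -2231
f is negative-definite; reduce −f:
−f: flip: (35,-3,16)→(16,3,35)
−f: reduced (well bottom): (16,3,35) with a≤c, −a<b≤a
flip sign back: reduced form of f is (-16,-3,-35)
g: reduced (well bottom): (21,17,30) with a≤c, −a<b≤a
reduced forms (-16, -3, -35) vs (21, 17, 30) ⇒ inequivalent

no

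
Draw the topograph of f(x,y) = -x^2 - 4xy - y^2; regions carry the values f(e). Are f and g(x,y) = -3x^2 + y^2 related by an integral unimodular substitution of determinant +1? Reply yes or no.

D₁ = 12, D₂ = 12
river cycle of f (length 2): (-1, 2, 2), (2, 2, -1)
river cycle of g (length 2): (1, 2, -2), (-2, 2, 1)
cycles differ ⇒ inequivalent

no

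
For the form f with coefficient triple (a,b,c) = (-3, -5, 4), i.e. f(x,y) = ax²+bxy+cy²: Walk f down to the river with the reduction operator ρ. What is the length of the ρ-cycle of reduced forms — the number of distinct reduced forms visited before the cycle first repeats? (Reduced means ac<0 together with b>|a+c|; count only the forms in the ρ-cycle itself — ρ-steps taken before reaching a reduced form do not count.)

D = 73, ⌊√D⌋ = 8
descent: ρ → (4,5,-3)  [lands on river]
river: ρ → (-3,7,2)
river: ρ → (2,5,-6)
river: ρ → (-6,7,1)
river: ρ → (1,7,-6)
river: ρ → (-6,5,2)
river: ρ → (2,7,-3)
river: ρ → (-3,5,4)
river: ρ → (4,3,-4)
river: ρ → (-4,5,3)
river: ρ → (3,7,-2)
river: ρ → (-2,5,6)
river: ρ → (6,7,-1)
river: ρ → (-1,7,6)
river: ρ → (6,5,-2)
river: ρ → (-2,7,3)
river: ρ → (3,5,-4)
river: ρ → (-4,3,4)
ρ-cycle length = 18 (tail of 1 descent step not counted)

18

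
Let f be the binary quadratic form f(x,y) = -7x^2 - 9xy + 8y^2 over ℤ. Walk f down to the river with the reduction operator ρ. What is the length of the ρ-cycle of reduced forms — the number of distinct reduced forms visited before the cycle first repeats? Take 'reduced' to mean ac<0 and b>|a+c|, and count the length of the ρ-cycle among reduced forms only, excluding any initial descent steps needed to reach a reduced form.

D = 305, ⌊√D⌋ = 17
descent: ρ → (8,9,-7)  [lands on river]
river: ρ → (-7,5,10)
river: ρ → (10,15,-2)
river: ρ → (-2,17,2)
river: ρ → (2,15,-10)
river: ρ → (-10,5,7)
river: ρ → (7,9,-8)
river: ρ → (-8,7,8)
ρ-cycle length = 8 (tail of 1 descent step not counted)

8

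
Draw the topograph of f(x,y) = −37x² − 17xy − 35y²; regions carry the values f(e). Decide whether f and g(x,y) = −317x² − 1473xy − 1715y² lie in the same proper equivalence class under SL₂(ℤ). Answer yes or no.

D₁ = -4891, D₂ = -4891
f is negative-definite; reduce −f:
−f: flip: (37,17,35)→(35,-17,37)
−f: reduced (well bottom): (35,-17,37) with a≤c, −a<b≤a
flip sign back: reduced form of f is (-35,17,-37)
g is negative-definite; reduce −g:
−g: translate: b→205 (≡1473 mod 634), so (317,1473,1715)→(317,205,37)
−g: flip: (317,205,37)→(37,-205,317)
−g: translate: b→17 (≡-205 mod 74), so (37,-205,317)→(37,17,35)
−g: flip: (37,17,35)→(35,-17,37)
−g: reduced (well bottom): (35,-17,37) with a≤c, −a<b≤a
flip sign back: reduced form of g is (-35,17,-37)
reduced forms (-35, 17, -37) vs (-35, 17, -37) ⇒ equivalent

yes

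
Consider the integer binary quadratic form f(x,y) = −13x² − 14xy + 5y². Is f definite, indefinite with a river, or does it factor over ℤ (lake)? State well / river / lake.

D = b²−4ac = (-14)² − 4·(-13)·5 = 456
D > 0 non-square ⇒ indefinite ⇒ periodic river

river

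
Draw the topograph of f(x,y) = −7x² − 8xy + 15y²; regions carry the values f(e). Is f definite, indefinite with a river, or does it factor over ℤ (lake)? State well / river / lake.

D = b²−4ac = (-8)² − 4·(-7)·15 = 484
D = 22² is a perfect square ⇒ form factors over ℤ ⇒ lakes

lake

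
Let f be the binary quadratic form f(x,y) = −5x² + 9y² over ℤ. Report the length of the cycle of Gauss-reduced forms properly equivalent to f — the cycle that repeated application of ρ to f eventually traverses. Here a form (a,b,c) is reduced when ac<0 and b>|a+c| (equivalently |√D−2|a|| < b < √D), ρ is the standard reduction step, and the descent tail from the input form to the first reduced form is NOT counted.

D = 180, ⌊√D⌋ = 13
descent: ρ → (9,0,-5)
descent: ρ → (-5,10,4)  [lands on river]
river: ρ → (4,6,-9)
river: ρ → (-9,12,1)
river: ρ → (1,12,-9)
river: ρ → (-9,6,4)
river: ρ → (4,10,-5)
ρ-cycle length = 6 (tail of 2 descent steps not counted)

6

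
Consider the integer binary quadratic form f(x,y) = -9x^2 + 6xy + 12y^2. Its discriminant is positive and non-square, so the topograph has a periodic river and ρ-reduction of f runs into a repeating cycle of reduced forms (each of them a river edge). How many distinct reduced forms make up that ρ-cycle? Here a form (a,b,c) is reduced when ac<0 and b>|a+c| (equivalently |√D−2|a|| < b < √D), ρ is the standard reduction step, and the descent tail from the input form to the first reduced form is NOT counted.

D = 468, ⌊√D⌋ = 21
river: ρ → (12,18,-3)
river: ρ → (-3,18,12)
river: ρ → (12,6,-9)
river: ρ → (-9,12,9)
river: ρ → (9,6,-12)
river: ρ → (-12,18,3)
river: ρ → (3,18,-12)
river: ρ → (-12,6,9)
river: ρ → (9,12,-9)
river: ρ → (-9,6,12)
ρ-cycle length = 10 (tail of 0 descent steps not counted)

10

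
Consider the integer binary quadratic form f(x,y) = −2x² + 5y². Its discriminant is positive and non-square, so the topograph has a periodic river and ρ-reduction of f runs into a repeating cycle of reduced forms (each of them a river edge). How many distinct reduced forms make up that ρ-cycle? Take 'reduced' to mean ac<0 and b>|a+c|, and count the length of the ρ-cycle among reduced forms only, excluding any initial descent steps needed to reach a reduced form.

D = 40, ⌊√D⌋ = 6
descent: ρ → (5,0,-2)
descent: ρ → (-2,4,3)  [lands on river]
river: ρ → (3,2,-3)
river: ρ → (-3,4,2)
river: ρ → (2,4,-3)
river: ρ → (-3,2,3)
river: ρ → (3,4,-2)
ρ-cycle length = 6 (tail of 2 descent steps not counted)

6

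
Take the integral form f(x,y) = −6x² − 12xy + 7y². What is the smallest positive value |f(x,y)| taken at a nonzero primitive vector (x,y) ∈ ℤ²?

descent: ρ → (7,12,-6)  [lands on river]
river: ρ → (-6,12,7)
river: ρ → (7,16,-2)
river: ρ → (-2,16,7)
closes: descent 1, river 4
min |a| on river = 2

2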